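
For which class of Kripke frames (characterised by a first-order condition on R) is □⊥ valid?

□⊥ is valid iff no world has any successor (otherwise □⊥ fails at any world with one).
The converse is a direct semantic check.
So the correspondent is emptiness of R.

emptiness of R: ∀x ∀y ¬Rxy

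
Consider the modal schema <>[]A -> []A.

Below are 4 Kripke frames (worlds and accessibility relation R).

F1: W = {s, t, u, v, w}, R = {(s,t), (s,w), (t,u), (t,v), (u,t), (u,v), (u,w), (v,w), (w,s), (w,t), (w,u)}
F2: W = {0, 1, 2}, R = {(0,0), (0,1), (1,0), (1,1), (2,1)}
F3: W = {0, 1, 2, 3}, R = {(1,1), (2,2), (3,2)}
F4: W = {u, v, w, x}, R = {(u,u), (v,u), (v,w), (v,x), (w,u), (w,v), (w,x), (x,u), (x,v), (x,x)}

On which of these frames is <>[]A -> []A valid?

The schema corresponds to the Euclidean property: forall x forall y forall z (Rxy & Rxz -> Ryz).
F1: fails — Rsw and Rsw but not Rww.
F2: holds.
F3: holds.
F4: fails — Rvw and Rvw but not Rww.
Valid on: F2, F3.

F2, F3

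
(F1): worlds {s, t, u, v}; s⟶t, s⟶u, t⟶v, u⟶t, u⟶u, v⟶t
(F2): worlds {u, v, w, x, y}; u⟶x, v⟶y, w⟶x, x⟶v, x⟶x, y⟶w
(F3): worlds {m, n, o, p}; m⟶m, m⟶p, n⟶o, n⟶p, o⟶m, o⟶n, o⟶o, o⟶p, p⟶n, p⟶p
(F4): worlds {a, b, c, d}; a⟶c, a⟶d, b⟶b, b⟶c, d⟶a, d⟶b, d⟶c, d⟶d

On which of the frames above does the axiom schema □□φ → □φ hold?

Frame correspondent (Sahlqvist): ∀x ∀y (Rxy → ∃z (Rxz ∧ Rzy)) — i.e. density.
(F1): fails — Rtv but no z with Rtz and Rzv.
(F2): fails — Ryw but no z with Ryz and Rzw.
(F3): condition met.
(F4): condition met.
Valid on: (F3), (F4).

(F3), (F4)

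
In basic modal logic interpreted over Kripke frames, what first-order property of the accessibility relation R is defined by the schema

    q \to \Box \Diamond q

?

Suppose q→□◇q is valid. Take Rxy and set V(q)={x}. Then q at x, so □◇q at x, so ◇q at y, so some z with Ryz has q; z=x, i.e. Ryx.
The converse is a direct semantic check.
So the correspondent is symmetry.

Symmetry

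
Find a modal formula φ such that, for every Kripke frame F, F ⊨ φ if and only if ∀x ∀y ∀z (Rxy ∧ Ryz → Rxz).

The condition is transitivity. The 4 schema □r → □□r defines it.
Suppose □r→□□r is valid. Take Rxy, Ryz and set V(r)={w : Rxw}. Then □r at x, so □□r at x, so □r at y, so r at z, i.e. Rxz.

□r → □□r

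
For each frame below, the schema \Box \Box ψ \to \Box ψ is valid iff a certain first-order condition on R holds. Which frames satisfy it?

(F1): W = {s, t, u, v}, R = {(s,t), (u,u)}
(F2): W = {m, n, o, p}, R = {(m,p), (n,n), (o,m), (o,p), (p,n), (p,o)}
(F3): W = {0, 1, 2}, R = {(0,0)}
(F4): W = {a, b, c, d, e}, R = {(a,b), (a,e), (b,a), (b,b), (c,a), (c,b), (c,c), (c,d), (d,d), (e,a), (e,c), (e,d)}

The schema corresponds to density: \forall x \forall y (Rxy \to \exists z (Rxz \wedge Rzy)).
(F1): fails — Rst but no z with Rsz and Rzt.
(F2): fails — Rom but no z with Roz and Rzm.
(F3): condition met.
(F4): fails — Rae but no z with Raz and Rze.
Valid on: (F3).

(F3)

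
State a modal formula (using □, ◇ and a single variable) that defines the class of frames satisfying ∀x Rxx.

□s → s

The condition is reflexivity. The T schema □s → s defines it.
Suppose □s→s is valid. At any x set V(s)={w : Rxw}. Then □s holds at x, so s holds at x, i.e. Rxx.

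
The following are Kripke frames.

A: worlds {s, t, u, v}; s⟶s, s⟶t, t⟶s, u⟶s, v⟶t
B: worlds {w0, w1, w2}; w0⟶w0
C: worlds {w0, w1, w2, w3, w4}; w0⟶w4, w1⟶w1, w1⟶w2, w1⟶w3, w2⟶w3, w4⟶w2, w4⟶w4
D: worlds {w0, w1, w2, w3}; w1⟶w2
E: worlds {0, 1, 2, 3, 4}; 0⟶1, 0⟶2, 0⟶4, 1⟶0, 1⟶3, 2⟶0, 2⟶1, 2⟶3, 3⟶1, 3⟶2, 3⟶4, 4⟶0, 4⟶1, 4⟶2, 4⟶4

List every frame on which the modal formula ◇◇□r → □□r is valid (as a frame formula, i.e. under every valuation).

This is the axiom for a generalized confluence (Geach) condition; its first-order frame correspondent is ∀x ∀y ∀z ((xR²y ∧ xR²z) → ∃w (yRw ∧ z = w)).
A: fails — sR²t, sR²t but no w with tRw and t=w.
B: ✓.
C: fails — w0R²w2, w0R²w2 but no w with w2Rw and w2=w.
D: ✓.
E: fails — 0R²0, 0R²0 but no w with 0Rw and 0=w.
Valid on: B, D.

B, D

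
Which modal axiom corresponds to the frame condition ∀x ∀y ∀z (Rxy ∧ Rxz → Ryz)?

◇p → □◇p

The condition is the Euclidean property. The 5 schema ◇p → □◇p defines it.
Suppose ◇p→□◇p is valid. Take Rxy, Rxz and set V(p)={y}. Then ◇p at x, so □◇p at x, so ◇p at z, so some w with Rzw has p; w=y, i.e. Rzy. By symmetry of the argument, Ryz.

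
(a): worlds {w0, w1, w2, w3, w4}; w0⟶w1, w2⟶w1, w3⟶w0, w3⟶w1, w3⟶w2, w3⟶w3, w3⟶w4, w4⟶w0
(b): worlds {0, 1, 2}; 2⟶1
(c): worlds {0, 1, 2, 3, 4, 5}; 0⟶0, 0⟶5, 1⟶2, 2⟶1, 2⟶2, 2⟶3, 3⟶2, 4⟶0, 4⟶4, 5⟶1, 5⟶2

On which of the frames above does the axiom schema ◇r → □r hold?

This is the axiom for partial functionality; its first-order frame correspondent is ∀x ∀y ∀z (Rxy ∧ Rxz → y = z).
(a): fails — w3 sees both w0 and w1.
(b): holds.
(c): fails — 0 sees both 0 and 5.
Valid on: (b).

(b)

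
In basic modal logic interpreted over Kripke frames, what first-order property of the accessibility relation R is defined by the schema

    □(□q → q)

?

Shift-reflexivity

This is the T□ axiom.
Its frame correspondent is shift-reflexivity — ∀x ∀y (Rxy → Ryy).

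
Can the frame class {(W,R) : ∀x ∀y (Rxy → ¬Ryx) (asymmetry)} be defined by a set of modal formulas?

Modal frame validity is preserved under surjective bounded morphisms.
The 3-cycle (worlds a,b,c with a→b→c→a) is asymmetric. Mapping every world to a single reflexive point • is a surjective bounded morphism, and the reflexive point is not asymmetric (R•• but asymmetry requires ¬R••).
Hence asymmetry is not modally definable.

Not definable by any modal formula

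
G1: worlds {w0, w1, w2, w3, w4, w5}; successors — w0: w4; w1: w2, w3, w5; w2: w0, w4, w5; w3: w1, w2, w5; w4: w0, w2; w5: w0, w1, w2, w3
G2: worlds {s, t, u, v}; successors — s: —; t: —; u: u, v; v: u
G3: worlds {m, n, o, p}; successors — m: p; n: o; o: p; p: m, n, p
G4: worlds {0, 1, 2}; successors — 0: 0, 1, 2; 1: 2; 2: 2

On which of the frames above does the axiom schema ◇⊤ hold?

This is the axiom for seriality; its first-order frame correspondent is ∀x ∃y Rxy.
G1: ✓.
G2: fails — world s has no successor.
G3: ✓.
G4: ✓.
Valid on: G1, G3, G4.

G1, G3, G4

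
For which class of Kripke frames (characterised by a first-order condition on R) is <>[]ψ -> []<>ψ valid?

convergence

This is the .2 axiom.
Its frame correspondent is convergence — forall x forall y forall z (Rxy & Rxz -> exists w (Ryw & Rzw)).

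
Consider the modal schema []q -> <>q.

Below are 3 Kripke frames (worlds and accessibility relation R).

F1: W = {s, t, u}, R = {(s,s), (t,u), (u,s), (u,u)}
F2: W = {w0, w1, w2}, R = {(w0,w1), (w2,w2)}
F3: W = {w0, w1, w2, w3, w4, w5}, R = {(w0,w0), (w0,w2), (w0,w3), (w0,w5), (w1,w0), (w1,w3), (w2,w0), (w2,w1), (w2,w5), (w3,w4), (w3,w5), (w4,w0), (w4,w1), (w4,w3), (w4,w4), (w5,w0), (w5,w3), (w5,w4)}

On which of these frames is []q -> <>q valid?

F1, F3

The schema corresponds to seriality: forall x exists y Rxy.
F1: satisfies the condition.
F2: fails — world w1 has no successor.
F3: satisfies the condition.
Valid on: F1, F3.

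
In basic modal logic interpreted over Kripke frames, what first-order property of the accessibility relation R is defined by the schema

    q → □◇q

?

Suppose q→□◇q is valid. Take Rxy and set V(q)={x}. Then q at x, so □◇q at x, so ◇q at y, so some z with Ryz has q; z=x, i.e. Ryx.

Symmetry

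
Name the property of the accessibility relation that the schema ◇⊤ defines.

This schema is equivalent to the D axiom □q → ◇q.
Its frame correspondent is seriality — ∀x ∃y Rxy.

seriality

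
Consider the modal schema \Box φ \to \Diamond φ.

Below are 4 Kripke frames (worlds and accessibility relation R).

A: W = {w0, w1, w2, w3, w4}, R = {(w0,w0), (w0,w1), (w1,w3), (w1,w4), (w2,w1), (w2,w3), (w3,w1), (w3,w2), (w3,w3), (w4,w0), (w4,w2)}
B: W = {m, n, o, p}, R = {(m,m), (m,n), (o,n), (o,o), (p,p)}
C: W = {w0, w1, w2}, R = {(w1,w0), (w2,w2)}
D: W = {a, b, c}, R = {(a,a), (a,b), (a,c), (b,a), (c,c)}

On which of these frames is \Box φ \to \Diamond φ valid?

The schema corresponds to seriality: \forall x \exists y Rxy.
A: holds.
B: fails — world n has no successor.
C: fails — world w0 has no successor.
D: holds.

A, D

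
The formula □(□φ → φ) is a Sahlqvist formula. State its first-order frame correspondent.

Suppose □(□φ→φ) is valid. Take Rxy and set V(φ)={w : Ryw}. Then at y, □φ holds; since □(□φ→φ) at x, □φ→φ at y, so φ at y, i.e. Ryy.
The converse is a direct semantic check.
Frame condition: ∀x ∀y (Rxy → Ryy).

shift-reflexivity: ∀x ∀y (Rxy → Ryy)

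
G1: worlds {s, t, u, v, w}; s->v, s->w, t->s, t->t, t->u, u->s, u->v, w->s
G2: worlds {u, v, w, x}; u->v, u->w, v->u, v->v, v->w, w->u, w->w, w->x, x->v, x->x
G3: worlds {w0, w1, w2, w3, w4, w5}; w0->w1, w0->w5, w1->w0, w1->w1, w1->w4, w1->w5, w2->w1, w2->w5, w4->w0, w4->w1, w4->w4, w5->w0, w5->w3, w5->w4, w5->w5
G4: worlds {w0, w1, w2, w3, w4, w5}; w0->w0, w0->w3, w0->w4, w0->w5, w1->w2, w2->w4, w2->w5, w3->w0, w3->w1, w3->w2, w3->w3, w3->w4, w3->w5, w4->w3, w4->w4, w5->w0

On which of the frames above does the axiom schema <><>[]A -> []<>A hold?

The schema corresponds to a generalized confluence (Geach) condition: forall x forall y forall z ((x R^2 y & xRz) -> exists w (yRw & zRw)).
G1: fails — sR²s, sRv but no w* with sRw* and vRw*.
G2: condition met.
G3: fails — w0R²w3, w0Rw1 but no w with w3Rw and w1Rw.
G4: fails — w0R²w1, w0Rw0 but no w with w1Rw and w0Rw.
Valid on: G2.

G2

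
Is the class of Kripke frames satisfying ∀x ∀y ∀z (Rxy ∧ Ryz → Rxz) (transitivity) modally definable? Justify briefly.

Definable; □q → □□q defines it

Yes: it is transitivity, defined by the 4 schema □q → □□q.
Suppose □q→□□q is valid. Take Rxy, Ryz and set V(q)={w : Rxw}. Then □q at x, so □□q at x, so □q at y, so q at z, i.e. Rxz.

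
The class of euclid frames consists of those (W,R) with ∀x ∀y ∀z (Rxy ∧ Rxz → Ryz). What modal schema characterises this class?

A defining formula is ◇r → □◇r (the 5 axiom).
Suppose ◇r→□◇r is valid. Take Rxy, Rxz and set V(r)={y}. Then ◇r at x, so □◇r at x, so ◇r at z, so some w with Rzw has r; w=y, i.e. Rzy. By symmetry of the argument, Ryz.

◇r → □◇r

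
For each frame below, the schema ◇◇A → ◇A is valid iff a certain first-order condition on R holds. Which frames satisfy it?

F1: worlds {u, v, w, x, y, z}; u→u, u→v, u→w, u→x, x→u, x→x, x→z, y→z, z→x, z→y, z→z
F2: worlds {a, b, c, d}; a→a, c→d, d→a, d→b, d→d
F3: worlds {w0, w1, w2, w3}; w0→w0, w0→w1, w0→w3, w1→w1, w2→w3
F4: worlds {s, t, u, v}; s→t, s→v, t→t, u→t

The schema corresponds to transitivity: ∀x ∀y ∀z (Rxy ∧ Ryz → Rxz).
F1: fails — Rzx and Rxu but not Rzu.
F2: fails — Rcd and Rdb but not Rcb.
F3: condition met.
F4: condition met.
Valid on: F3, F4.

F3, F4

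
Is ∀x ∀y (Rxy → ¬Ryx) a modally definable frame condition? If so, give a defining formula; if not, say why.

No — not modally definable

Modal frame validity is preserved under surjective bounded morphisms.
The 3-cycle (worlds 0,1,2 with 0→1→2→0) is asymmetric. Mapping every world to a single reflexive point • is a surjective bounded morphism, and the reflexive point is not asymmetric (R•• but asymmetry requires ¬R••).
So no modal formula (or set of formulas) defines exactly the asymmetric frames.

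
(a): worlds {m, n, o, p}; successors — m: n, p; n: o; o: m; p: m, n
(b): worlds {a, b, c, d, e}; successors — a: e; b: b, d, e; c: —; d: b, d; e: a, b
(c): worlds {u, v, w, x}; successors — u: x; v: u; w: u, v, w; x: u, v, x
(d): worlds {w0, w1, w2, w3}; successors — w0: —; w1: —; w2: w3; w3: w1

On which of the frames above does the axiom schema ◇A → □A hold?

(d)

The schema corresponds to partial functionality: ∀x ∀y ∀z (Rxy ∧ Rxz → y = z).
(a): fails — m sees both n and p.
(b): fails — b sees both b and d.
(c): fails — w sees both u and v.
(d): holds.
Valid on: (d).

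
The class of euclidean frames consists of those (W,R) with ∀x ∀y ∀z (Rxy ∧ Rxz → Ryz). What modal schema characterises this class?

A defining formula is ◇r → □◇r (the 5 axiom).

◇r → □◇r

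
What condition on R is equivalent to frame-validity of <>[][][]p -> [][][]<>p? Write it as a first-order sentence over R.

forall x forall y forall z ((xRy & x R^3 z) -> exists w (y R^3 w & zRw))

This is a Sahlqvist (Geach-type) schema ◇^1□^3p → □^3◇^1p.
Minimal-valuation argument: fix x; take any y with xR^1y and any z with xR^3z. Set V(p) to the set of worlds R-reachable from y in exactly 3 steps. Then □^3p holds at y, so the antecedent holds at x; validity forces ◇^1p at z, giving a w with zR^1w and yR^3w.
First-order correspondent: forall x forall y forall z ((xRy & x R^3 z) -> exists w (y R^3 w & zRw)).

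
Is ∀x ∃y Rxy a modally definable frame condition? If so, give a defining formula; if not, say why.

This is a Sahlqvist condition; the D axiom □q → ◇q defines it.
Suppose □q→◇q is valid. At any x set V(q)=W. Then □q at x, so ◇q at x, so x has a successor.

Yes — defined by □q → ◇q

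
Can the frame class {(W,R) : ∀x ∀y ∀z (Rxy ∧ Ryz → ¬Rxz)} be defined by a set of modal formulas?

Any modally definable frame class is closed under surjective bounded morphisms.
The 3-cycle (worlds w0,w1,w2 with w0→w1→w2→w0) is intransitive. Mapping every world to a single reflexive point • is a surjective bounded morphism; the reflexive point is not intransitive (R••∧R•• but R••).
So no modal formula (or set of formulas) defines exactly the intransitive frames.

No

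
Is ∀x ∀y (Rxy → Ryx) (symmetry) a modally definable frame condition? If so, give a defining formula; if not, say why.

This is a Sahlqvist condition; the B axiom q → □◇q defines it.
Suppose q→□◇q is valid. Take Rxy and set V(q)={x}. Then q at x, so □◇q at x, so ◇q at y, so some z with Ryz has q; z=x, i.e. Ryx.

Yes — defined by q → □◇q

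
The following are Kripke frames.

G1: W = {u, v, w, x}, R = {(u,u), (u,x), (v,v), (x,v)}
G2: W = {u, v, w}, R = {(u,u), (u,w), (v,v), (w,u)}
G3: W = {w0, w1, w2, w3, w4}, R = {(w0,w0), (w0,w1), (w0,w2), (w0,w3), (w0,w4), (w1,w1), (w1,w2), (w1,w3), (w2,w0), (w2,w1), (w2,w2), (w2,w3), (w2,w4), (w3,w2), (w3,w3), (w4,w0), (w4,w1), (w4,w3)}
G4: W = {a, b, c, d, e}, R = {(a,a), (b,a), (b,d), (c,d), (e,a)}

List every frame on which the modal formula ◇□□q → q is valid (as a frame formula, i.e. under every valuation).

This is the axiom for a generalized confluence (Geach) condition; its first-order frame correspondent is ∀x ∀y (xRy → ∃w (yR²w ∧ x = w)).
G1: fails — uRx but no t with xR²t and u=t.
G2: holds.
G3: holds.
G4: fails — bRa but no w with aR²w and b=w.
Valid on: G2, G3.

G2, G3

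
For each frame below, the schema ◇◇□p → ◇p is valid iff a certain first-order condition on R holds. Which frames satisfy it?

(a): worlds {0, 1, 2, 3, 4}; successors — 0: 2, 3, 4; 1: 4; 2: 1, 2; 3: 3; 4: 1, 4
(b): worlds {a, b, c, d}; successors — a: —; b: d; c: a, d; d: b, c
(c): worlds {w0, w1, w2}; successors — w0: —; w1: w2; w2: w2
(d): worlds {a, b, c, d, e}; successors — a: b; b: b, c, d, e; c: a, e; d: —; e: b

(c)

This is the axiom for a generalized confluence (Geach) condition; its first-order frame correspondent is ∀x ∀y (xR²y → ∃w (yRw ∧ xRw)).
(a): fails — 2R²1 but no w with 1Rw and 2Rw.
(b): fails — dR²a but no w with aRw and dRw.
(c): holds.
(d): fails — aR²c but no w with cRw and aRw.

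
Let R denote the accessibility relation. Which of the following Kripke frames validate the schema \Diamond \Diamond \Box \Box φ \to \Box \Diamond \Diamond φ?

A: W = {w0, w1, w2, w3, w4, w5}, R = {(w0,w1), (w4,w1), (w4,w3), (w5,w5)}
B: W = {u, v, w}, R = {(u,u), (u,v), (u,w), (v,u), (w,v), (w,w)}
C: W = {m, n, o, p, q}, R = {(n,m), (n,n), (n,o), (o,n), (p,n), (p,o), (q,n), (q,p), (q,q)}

This is the axiom for a generalized confluence (Geach) condition; its first-order frame correspondent is \forall x \forall y \forall z ((x R^2 y \wedge xRz) \to \exists w (y R^2 w \wedge z R^2 w)).
A: ✓.
B: ✓.
C: fails — nR²m, nRm but no w with mR²w and mR²w.

A, B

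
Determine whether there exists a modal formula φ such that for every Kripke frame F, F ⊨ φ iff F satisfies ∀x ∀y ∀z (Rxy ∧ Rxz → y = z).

Yes — defined by ◇r → □r

Yes: it is partial functionality, defined by the CD schema ◇r → □r.
Suppose ◇r→□r is valid. Take Rxy, Rxz and set V(r)={y}. Then ◇r at x, so □r at x, so r at z, i.e. z=y.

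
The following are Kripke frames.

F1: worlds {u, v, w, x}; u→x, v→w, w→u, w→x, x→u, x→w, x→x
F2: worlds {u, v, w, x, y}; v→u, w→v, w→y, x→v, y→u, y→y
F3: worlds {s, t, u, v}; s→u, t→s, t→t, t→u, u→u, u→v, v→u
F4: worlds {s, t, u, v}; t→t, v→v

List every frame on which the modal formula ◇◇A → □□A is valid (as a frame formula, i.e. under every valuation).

This is the axiom for a generalized confluence (Geach) condition; its first-order frame correspondent is ∀x ∀y ∀z ((xR²y ∧ xR²z) → ∃w (y = w ∧ z = w)).
F1: fails — uR²u, uR²w but u ≠ w.
F2: fails — wR²u, wR²y but u ≠ y.
F3: fails — sR²u, sR²v but u ≠ v.
F4: ✓.
Valid on: F4.

F4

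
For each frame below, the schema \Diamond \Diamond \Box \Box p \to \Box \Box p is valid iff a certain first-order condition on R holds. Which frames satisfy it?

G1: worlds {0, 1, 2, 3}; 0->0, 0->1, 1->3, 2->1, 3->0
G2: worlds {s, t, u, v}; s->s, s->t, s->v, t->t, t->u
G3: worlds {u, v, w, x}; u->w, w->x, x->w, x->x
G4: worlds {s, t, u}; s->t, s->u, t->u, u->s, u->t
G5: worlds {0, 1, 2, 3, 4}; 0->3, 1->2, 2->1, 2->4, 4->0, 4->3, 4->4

Frame correspondent (Sahlqvist): \forall x \forall y \forall z ((x R^2 y \wedge x R^2 z) \to \exists w (y R^2 w \wedge z = w)) — i.e. a generalized confluence (Geach) condition.
G1: fails — 0R²1, 0R²1 but no w with 1R²w and 1=w.
G2: fails — sR²t, sR²s but no w with tR²w and s=w.
G3: holds.
G4: fails — sR²t, sR²u but no w with tR²w and u=w.
G5: fails — 1R²4, 1R²1 but no w with 4R²w and 1=w.
Valid on: G3.

G3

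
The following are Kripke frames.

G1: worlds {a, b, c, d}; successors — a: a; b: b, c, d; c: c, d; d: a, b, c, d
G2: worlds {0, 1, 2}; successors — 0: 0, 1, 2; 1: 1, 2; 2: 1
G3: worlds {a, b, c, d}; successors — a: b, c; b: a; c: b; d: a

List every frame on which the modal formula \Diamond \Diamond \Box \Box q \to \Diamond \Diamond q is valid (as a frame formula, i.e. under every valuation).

Frame correspondent (Sahlqvist): \forall x \forall y (x R^2 y \to \exists w (y R^2 w \wedge x R^2 w)) — i.e. a generalized confluence (Geach) condition.
G1: ✓.
G2: ✓.
G3: fails — bR²c but no w with cR²w and bR²w.
Valid on: G1, G2.

G1, G2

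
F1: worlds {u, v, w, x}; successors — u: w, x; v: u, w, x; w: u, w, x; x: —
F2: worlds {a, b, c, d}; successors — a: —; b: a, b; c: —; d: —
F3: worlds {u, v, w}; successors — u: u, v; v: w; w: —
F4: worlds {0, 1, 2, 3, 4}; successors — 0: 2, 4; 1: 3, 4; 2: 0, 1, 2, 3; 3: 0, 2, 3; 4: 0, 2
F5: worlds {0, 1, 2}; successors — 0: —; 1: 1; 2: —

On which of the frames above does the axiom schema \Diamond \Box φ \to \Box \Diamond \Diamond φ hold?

Frame correspondent (Sahlqvist): \forall x \forall y \forall z ((xRy \wedge xRz) \to \exists w (yRw \wedge z R^2 w)) — i.e. a generalized confluence (Geach) condition.
F1: fails — uRw, uRx but no t with wRt and xR²t.
F2: fails — bRa, bRa but no w with aRw and aR²w.
F3: fails — uRu, uRv but no t with uRt and vR²t.
F4: holds.
F5: holds.

F4, F5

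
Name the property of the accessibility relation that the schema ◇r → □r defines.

This is the CD axiom.
Its frame correspondent is partial functionality — ∀x ∀y ∀z (Rxy ∧ Rxz → y = z).

Partial functionality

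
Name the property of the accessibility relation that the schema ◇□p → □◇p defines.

convergence

This schema is the .2 axiom.
It corresponds to convergence: ∀x ∀y ∀z (Rxy ∧ Rxz → ∃w (Ryw ∧ Rzw)).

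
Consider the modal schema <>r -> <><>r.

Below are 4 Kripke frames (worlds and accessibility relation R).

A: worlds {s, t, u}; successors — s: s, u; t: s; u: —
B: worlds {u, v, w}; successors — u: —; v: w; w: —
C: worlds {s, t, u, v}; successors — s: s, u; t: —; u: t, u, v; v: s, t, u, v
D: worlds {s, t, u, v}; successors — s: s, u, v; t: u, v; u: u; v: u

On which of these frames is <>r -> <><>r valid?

A, C

This is the axiom for a generalized confluence (Geach) condition; its first-order frame correspondent is forall x forall y (xRy -> exists w (y = w & x R^2 w)).
A: holds.
B: fails — vRw but no t with w=t and vR²t.
C: holds.
D: fails — tRv but no w with v=w and tR²w.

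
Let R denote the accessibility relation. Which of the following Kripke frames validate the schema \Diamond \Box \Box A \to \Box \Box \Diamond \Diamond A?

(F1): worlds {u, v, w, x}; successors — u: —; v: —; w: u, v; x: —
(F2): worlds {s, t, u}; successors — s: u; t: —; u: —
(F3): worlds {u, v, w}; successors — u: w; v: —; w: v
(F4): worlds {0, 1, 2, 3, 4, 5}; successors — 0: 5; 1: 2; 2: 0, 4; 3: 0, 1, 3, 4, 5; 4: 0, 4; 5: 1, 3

Frame correspondent (Sahlqvist): \forall x \forall y \forall z ((xRy \wedge x R^2 z) \to \exists w (y R^2 w \wedge z R^2 w)) — i.e. a generalized confluence (Geach) condition.
(F1): holds.
(F2): holds.
(F3): fails — uRw, uR²v but no t with wR²t and vR²t.
(F4): fails — 1R2, 1R²0 but no w with 2R²w and 0R²w.

(F1), (F2)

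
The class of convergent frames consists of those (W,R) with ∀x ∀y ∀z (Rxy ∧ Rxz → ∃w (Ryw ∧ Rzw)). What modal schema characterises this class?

◇□r → □◇r

The condition is convergence. The .2 schema ◇□r → □◇r defines it.
Suppose ◇□r→□◇r is valid. Take Rxy, Rxz and set V(r)={w : Ryw}. Then □r at y so ◇□r at x, so □◇r at x, so ◇r at z, giving w with Rzw and Ryw.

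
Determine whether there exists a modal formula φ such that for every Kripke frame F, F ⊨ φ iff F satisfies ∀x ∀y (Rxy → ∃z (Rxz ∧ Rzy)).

Yes: it is density, defined by the C4 schema □□p → □p.

Definable; □□p → □p defines it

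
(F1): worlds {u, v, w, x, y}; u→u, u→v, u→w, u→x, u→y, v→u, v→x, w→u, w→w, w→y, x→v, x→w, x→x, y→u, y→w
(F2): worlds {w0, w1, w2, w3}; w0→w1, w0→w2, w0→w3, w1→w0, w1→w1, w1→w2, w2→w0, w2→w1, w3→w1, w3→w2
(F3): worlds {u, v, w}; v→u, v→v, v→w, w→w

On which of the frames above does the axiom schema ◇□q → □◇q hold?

The schema corresponds to convergence: ∀x ∀y ∀z (Rxy ∧ Rxz → ∃w (Ryw ∧ Rzw)).
(F1): ✓.
(F2): ✓.
(F3): fails — Rvu and Rvu but u and u have no common successor.

(F1), (F2)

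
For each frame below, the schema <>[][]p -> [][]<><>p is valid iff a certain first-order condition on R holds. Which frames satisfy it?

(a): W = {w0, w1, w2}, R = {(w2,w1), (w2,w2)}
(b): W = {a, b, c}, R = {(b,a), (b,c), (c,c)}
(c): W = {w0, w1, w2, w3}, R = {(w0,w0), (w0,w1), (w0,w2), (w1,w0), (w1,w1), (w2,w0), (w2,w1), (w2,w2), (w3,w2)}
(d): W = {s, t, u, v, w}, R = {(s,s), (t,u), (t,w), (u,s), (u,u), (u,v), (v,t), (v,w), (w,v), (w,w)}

The schema corresponds to a generalized confluence (Geach) condition: forall x forall y forall z ((xRy & x R^2 z) -> exists w (y R^2 w & z R^2 w)).
(a): fails — w2Rw1, w2R²w1 but no w with w1R²w and w1R²w.
(b): fails — bRa, bR²c but no w with aR²w and cR²w.
(c): condition met.
(d): fails — tRw, tR²s but no w* with wR²w* and sR²w*.
Valid on: (c).

(c)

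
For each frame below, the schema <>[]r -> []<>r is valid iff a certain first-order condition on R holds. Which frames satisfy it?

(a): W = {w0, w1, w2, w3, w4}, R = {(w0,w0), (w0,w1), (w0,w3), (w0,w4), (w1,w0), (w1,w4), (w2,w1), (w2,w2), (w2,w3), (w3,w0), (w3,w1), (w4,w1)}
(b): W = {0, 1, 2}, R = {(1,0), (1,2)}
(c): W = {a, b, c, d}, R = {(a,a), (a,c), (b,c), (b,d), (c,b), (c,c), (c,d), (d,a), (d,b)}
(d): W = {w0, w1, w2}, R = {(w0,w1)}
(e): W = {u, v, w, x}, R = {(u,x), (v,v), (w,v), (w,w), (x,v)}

(e)

Frame correspondent (Sahlqvist): forall x forall y forall z (Rxy & Rxz -> exists w (Ryw & Rzw)) — i.e. convergence.
(a): fails — Rw0w4 and Rw0w1 but w4 and w1 have no common successor.
(b): fails — R12 and R12 but 2 and 2 have no common successor.
(c): fails — Rcd and Rcb but d and b have no common successor.
(d): fails — Rw0w1 and Rw0w1 but w1 and w1 have no common successor.
(e): condition met.
Valid on: (e).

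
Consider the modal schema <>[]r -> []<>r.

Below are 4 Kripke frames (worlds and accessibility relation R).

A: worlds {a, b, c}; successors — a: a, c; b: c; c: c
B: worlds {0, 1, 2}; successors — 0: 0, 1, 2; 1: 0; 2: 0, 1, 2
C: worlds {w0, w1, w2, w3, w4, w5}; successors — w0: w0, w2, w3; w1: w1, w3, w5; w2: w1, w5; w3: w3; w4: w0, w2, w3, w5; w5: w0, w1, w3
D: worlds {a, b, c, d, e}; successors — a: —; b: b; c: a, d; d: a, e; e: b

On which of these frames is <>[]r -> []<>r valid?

A, B

This is the axiom for convergence; its first-order frame correspondent is forall x forall y forall z (Rxy & Rxz -> exists w (Ryw & Rzw)).
A: ✓.
B: ✓.
C: fails — Rw0w2 and Rw0w0 but w2 and w0 have no common successor.
D: fails — Rcd and Rca but d and a have no common successor.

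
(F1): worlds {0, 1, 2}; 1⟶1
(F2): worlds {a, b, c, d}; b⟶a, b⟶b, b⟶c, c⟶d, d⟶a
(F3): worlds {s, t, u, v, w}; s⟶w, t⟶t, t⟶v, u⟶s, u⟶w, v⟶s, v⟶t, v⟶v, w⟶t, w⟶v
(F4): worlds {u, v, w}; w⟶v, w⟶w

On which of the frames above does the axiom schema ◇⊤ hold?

The schema corresponds to seriality: ∀x ∃y Rxy.
(F1): fails — world 0 has no successor.
(F2): fails — world a has no successor.
(F3): ✓.
(F4): fails — world u has no successor.
Valid on: (F3).

(F3)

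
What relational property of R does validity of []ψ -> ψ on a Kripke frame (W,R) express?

Suppose □ψ→ψ is valid. At any x set V(ψ)={w : Rxw}. Then □ψ holds at x, so ψ holds at x, i.e. Rxx.
The converse is a direct semantic check.
Frame condition: forall x Rxx.

reflexivity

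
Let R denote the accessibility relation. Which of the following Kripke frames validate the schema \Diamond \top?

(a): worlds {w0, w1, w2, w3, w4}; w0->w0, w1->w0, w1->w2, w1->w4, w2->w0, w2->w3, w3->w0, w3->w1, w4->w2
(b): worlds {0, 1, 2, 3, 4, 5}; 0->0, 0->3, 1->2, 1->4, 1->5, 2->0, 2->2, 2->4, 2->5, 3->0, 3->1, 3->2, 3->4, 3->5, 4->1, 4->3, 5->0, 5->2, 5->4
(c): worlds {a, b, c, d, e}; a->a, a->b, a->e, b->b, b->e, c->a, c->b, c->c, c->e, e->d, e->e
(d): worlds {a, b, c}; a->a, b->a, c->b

Frame correspondent (Sahlqvist): \forall x \exists y Rxy — i.e. seriality.
(a): holds.
(b): holds.
(c): fails — world d has no successor.
(d): holds.

(a), (b), (d)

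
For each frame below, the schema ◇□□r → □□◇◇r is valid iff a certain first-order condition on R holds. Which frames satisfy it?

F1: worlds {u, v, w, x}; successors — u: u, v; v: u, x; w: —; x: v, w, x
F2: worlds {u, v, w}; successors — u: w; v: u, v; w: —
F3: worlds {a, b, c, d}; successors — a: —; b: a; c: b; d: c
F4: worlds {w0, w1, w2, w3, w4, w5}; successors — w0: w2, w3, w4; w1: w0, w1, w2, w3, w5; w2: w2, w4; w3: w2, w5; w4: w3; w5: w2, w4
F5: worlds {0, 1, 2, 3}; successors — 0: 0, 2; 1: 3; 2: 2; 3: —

The schema corresponds to a generalized confluence (Geach) condition: ∀x ∀y ∀z ((xRy ∧ xR²z) → ∃w (yR²w ∧ zR²w)).
F1: fails — vRu, vR²w but no t with uR²t and wR²t.
F2: fails — vRu, vR²u but no t with uR²t and uR²t.
F3: fails — cRb, cR²a but no w with bR²w and aR²w.
F4: holds.
F5: holds.
Valid on: F4, F5.

F4, F5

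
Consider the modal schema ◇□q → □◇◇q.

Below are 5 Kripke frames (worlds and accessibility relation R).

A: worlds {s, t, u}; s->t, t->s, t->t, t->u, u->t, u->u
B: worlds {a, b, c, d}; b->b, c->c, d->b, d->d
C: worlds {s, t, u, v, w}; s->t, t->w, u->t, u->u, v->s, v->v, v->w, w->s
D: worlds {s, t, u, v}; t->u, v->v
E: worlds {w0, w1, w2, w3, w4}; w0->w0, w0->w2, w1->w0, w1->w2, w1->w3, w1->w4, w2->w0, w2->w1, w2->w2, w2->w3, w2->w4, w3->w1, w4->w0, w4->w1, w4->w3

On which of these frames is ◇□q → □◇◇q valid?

The schema corresponds to a generalized confluence (Geach) condition: ∀x ∀y ∀z ((xRy ∧ xRz) → ∃w (yRw ∧ zR²w)).
A: holds.
B: holds.
C: fails — sRt, sRt but no w* with tRw* and tR²w*.
D: fails — tRu, tRu but no w with uRw and uR²w.
E: fails — w1Rw3, w1Rw3 but no w with w3Rw and w3R²w.
Valid on: A, B.

A, B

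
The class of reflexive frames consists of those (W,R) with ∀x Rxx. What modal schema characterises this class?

□s → s

The condition is reflexivity. The T schema □s → s defines it.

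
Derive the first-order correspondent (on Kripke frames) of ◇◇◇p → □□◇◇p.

∀x ∀y ∀z ((xR³y ∧ xR²z) → ∃w (y = w ∧ zR²w))

This is a Sahlqvist (Geach-type) schema ◇^3□^0p → □^2◇^2p.
First-order correspondent: ∀x ∀y ∀z ((xR³y ∧ xR²z) → ∃w (y = w ∧ zR²w)).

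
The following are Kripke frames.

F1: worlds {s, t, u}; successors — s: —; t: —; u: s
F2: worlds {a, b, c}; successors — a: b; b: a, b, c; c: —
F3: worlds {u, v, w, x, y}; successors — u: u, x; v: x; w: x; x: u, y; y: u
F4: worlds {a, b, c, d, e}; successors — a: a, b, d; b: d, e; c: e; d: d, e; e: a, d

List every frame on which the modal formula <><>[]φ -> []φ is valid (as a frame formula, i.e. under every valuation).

F1

Frame correspondent (Sahlqvist): forall x forall y forall z ((x R^2 y & xRz) -> exists w (yRw & z = w)) — i.e. a generalized confluence (Geach) condition.
F1: satisfies the condition.
F2: fails — aR²c, aRb but no w with cRw and b=w.
F3: fails — uR²x, uRx but no t with xRt and x=t.
F4: fails — aR²b, aRa but no w with bRw and a=w.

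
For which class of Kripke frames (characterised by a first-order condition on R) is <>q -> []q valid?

Suppose ◇q→□q is valid. Take Rxy, Rxz and set V(q)={y}. Then ◇q at x, so □q at x, so q at z, i.e. z=y.
Conversely, any frame satisfying forall x forall y forall z (Rxy & Rxz -> y = z) validates the schema.
Frame condition: forall x forall y forall z (Rxy & Rxz -> y = z).

Partial functionality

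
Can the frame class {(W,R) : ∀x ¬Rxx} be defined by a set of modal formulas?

No

If a class were modally definable it would be closed under surjective bounded morphisms (Goldblatt–Thomason).
The 5-cycle (worlds w0,w1,w2,w3,w4 with w0→w1→w2→w3→w4→w0) is irreflexive, and the map sending every world to a single reflexive point • is a surjective bounded morphism (forth: every edge maps to (•,•); back: every world has a successor). So any modal formula valid on the 5-cycle is also valid on the reflexive point, which is not irreflexive.
So no modal formula (or set of formulas) defines exactly the irreflexive frames.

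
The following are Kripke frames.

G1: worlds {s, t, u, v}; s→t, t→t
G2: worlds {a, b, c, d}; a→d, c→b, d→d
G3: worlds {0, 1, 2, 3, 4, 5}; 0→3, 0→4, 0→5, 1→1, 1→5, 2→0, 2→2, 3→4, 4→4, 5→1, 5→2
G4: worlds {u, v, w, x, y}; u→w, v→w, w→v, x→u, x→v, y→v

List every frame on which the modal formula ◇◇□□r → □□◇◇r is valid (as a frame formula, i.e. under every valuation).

G1, G2, G4

This is the axiom for a generalized confluence (Geach) condition; its first-order frame correspondent is ∀x ∀y ∀z ((xR²y ∧ xR²z) → ∃w (yR²w ∧ zR²w)).
G1: satisfies the condition.
G2: satisfies the condition.
G3: fails — 0R²1, 0R²4 but no w with 1R²w and 4R²w.
G4: satisfies the condition.
Valid on: G1, G2, G4.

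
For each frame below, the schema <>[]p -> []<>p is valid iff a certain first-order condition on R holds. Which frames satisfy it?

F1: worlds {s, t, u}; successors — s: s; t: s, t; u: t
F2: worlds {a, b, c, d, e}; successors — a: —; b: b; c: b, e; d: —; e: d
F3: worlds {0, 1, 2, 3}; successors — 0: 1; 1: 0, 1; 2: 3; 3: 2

F1, F3

Frame correspondent (Sahlqvist): forall x forall y forall z (Rxy & Rxz -> exists w (Ryw & Rzw)) — i.e. convergence.
F1: holds.
F2: fails — Rcb and Rce but b and e have no common successor.
F3: holds.
Valid on: F1, F3.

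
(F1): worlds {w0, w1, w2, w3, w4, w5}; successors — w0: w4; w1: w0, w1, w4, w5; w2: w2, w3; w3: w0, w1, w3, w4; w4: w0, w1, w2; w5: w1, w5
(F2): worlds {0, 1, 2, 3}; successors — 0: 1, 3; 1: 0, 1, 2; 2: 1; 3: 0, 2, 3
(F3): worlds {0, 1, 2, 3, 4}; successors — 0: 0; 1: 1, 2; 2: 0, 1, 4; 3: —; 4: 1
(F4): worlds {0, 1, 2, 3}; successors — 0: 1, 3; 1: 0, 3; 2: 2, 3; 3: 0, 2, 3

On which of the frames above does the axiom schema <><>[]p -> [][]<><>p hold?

(F2), (F4)

This is the axiom for a generalized confluence (Geach) condition; its first-order frame correspondent is forall x forall y forall z ((x R^2 y & x R^2 z) -> exists w (yRw & z R^2 w)).
(F1): fails — w0R²w0, w0R²w0 but no w with w0Rw and w0R²w.
(F2): satisfies the condition.
(F3): fails — 1R²0, 1R²4 but no w with 0Rw and 4R²w.
(F4): satisfies the condition.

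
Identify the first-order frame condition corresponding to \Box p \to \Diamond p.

This schema is the D axiom.
It corresponds to seriality: \forall x \exists y Rxy.

Seriality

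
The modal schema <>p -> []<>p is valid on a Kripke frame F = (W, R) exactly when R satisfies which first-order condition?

Suppose ◇p→□◇p is valid. Take Rxy, Rxz and set V(p)={y}. Then ◇p at x, so □◇p at x, so ◇p at z, so some w with Rzw has p; w=y, i.e. Rzy. By symmetry of the argument, Ryz.
Conversely, any frame satisfying forall x forall y forall z (Rxy & Rxz -> Ryz) validates the schema.
So the correspondent is the Euclidean property.

the Euclidean property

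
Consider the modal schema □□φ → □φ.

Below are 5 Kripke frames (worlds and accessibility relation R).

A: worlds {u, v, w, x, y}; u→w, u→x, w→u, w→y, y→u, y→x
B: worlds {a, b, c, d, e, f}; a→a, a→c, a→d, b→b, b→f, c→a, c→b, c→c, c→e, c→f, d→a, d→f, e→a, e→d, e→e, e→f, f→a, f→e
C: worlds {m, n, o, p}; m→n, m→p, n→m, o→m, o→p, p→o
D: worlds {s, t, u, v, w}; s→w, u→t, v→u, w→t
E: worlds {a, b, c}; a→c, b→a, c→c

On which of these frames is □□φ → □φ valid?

none

The schema corresponds to density: ∀x ∀y (Rxy → ∃z (Rxz ∧ Rzy)).
A: fails — Ruw but no z with Ruz and Rzw.
B: fails — Rdf but no z with Rdz and Rzf.
C: fails — Rom but no z with Roz and Rzm.
D: fails — Rvu but no z with Rvz and Rzu.
E: fails — Rba but no z with Rbz and Rza.
Valid on no frame.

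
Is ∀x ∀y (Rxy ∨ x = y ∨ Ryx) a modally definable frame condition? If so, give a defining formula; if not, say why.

If a class were modally definable it would be closed under disjoint unions (Goldblatt–Thomason).
Take 3 disjoint single-world reflexive frames: each is trivially connected, but their disjoint union has 3 worlds with no edge between distinct components, so it is not connected.
So the class is not modally definable.

No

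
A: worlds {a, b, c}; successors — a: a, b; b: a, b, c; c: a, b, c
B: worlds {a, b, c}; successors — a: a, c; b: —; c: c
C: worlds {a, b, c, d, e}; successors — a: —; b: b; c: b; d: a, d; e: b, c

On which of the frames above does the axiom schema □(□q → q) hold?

The schema corresponds to shift-reflexivity: ∀x ∀y (Rxy → Ryy).
A: holds.
B: holds.
C: fails — Rec but not Rcc.

A, B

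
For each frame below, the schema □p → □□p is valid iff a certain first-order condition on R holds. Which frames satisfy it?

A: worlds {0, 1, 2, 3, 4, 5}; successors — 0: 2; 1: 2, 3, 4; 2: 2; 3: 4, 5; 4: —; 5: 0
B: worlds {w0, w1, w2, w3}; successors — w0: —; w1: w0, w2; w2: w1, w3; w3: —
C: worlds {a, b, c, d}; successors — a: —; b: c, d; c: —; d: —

This is the axiom for transitivity; its first-order frame correspondent is ∀x ∀y ∀z (Rxy ∧ Ryz → Rxz).
A: fails — R50 and R02 but not R52.
B: fails — Rw1w2 and Rw2w1 but not Rw1w1.
C: condition met.
Valid on: C.

C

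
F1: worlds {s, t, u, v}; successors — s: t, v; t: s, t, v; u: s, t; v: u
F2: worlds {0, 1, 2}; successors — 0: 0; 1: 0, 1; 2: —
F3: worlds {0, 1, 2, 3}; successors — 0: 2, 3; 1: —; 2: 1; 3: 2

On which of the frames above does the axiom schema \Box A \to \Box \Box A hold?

Frame correspondent (Sahlqvist): \forall x \forall y \forall z (Rxy \wedge Ryz \to Rxz) — i.e. transitivity.
F1: fails — Rtv and Rvu but not Rtu.
F2: ✓.
F3: fails — R32 and R21 but not R31.

F2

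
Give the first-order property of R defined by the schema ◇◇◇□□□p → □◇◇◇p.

∀x ∀y ∀z ((xR³y ∧ xRz) → ∃w (yR³w ∧ zR³w))

This is a Sahlqvist (Geach-type) schema ◇^3□^3p → □^1◇^3p.
First-order correspondent: ∀x ∀y ∀z ((xR³y ∧ xRz) → ∃w (yR³w ∧ zR³w)).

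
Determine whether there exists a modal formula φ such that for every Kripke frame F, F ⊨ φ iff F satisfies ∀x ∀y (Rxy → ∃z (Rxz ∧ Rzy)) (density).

Yes, by □□r → □r

This is a Sahlqvist condition; the C4 axiom □□r → □r defines it.
Suppose □□r→□r is valid. Take Rxy and set V(r)={w : xR²w}. Then □□r at x, so □r at x, so r at y, i.e. ∃z(Rxz∧Rzy).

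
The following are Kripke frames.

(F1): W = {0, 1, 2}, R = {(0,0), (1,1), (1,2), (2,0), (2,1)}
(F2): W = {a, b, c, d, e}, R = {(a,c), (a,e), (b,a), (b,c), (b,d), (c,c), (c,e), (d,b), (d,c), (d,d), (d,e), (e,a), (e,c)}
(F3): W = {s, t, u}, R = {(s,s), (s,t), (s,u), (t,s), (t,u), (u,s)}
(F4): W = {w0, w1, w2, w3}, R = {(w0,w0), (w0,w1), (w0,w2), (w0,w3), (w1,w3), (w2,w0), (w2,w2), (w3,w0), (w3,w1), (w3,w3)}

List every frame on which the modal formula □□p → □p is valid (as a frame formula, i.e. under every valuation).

(F1), (F3), (F4)

This is the axiom for density; its first-order frame correspondent is ∀x ∀y (Rxy → ∃z (Rxz ∧ Rzy)).
(F1): satisfies the condition.
(F2): fails — Rea but no z with Rez and Rza.
(F3): satisfies the condition.
(F4): satisfies the condition.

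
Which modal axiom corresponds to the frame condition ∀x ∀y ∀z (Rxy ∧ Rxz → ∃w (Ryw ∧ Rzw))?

A defining formula is ◇□s → □◇s (the .2 axiom).
Suppose ◇□s→□◇s is valid. Take Rxy, Rxz and set V(s)={w : Ryw}. Then □s at y so ◇□s at x, so □◇s at x, so ◇s at z, giving w with Rzw and Ryw.

◇□s → □◇s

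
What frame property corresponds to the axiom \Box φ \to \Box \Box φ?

This schema is the 4 axiom.
It corresponds to transitivity: \forall x \forall y \forall z (Rxy \wedge Ryz \to Rxz).

transitivity: \forall x \forall y \forall z (Rxy \wedge Ryz \to Rxz)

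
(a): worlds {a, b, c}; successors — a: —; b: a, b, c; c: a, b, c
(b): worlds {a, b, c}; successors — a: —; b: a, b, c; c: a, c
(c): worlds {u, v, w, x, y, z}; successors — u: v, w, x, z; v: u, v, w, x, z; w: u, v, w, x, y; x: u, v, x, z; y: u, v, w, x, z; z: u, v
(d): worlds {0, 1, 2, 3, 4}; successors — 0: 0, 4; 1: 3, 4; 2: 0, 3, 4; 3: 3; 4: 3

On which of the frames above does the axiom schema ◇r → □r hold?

none

The schema corresponds to partial functionality: ∀x ∀y ∀z (Rxy ∧ Rxz → y = z).
(a): fails — b sees both a and b.
(b): fails — b sees both a and b.
(c): fails — u sees both v and w.
(d): fails — 0 sees both 0 and 4.
Valid on no frame.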